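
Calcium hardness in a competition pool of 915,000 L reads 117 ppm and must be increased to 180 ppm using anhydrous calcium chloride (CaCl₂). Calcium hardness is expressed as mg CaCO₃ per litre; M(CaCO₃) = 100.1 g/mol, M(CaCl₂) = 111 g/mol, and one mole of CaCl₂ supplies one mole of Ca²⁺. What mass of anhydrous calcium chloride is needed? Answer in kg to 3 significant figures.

63.9 kg

Hardness to add: (180 − 117) = 63 mg/L as CaCO₃ × 915,000 L = 57,640 g as CaCO₃.
Moles of Ca²⁺ (1 mol Ca²⁺ ≡ 1 mol CaCO₃): 57,640 / 100.1 g/mol = 575.9 mol.
Mass of CaCl₂: 575.9 × 111 = 63,920 g.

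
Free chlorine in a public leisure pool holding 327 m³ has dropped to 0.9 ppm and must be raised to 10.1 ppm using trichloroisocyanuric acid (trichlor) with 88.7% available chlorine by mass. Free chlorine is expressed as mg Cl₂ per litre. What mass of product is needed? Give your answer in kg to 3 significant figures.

3.39 kg

Volume: 327 m³ = 327,000 L.
Chlorine deficit: 10.1 − 0.9 = 9.2 ppm = 9.2 mg/L as Cl₂.
Cl₂ equivalent needed: 9.2 mg/L × 327,000 L = 3,008,000 mg = 3008 g.
Product at 88.7% available chlorine: 3008 / 0.887 = 3392 g.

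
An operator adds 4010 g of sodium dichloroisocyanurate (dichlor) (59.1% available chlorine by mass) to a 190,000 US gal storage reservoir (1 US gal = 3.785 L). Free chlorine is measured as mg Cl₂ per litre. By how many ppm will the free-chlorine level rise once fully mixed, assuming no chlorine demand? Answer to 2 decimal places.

3.30 ppm

Volume: 190,000 US gal × 3.785 L/gal = 719,150 L.
Available chlorine delivered: 4010 g × 0.591 = 2370 g as Cl₂.
Concentration rise: 2370 g / 719,150 L = 3.295 mg/L = 3.30 ppm.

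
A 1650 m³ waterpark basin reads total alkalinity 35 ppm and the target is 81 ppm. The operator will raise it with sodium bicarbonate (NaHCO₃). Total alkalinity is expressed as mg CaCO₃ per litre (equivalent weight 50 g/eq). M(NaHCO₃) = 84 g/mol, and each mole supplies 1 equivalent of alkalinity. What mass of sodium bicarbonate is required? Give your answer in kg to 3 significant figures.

128 kg

Volume: 1650 m³ = 1,650,000 L.
Alkalinity to add: (81 − 35) = 46 mg/L as CaCO₃ × 1,650,000 L = 75,900 g as CaCO₃.
Equivalents: 75,900 g ÷ 50 g/eq = 1518 eq.
NaHCO₃ supplies 1 eq per mole → 1518 mol.
Mass: 1518 mol × 84 g/mol = 127,500 g.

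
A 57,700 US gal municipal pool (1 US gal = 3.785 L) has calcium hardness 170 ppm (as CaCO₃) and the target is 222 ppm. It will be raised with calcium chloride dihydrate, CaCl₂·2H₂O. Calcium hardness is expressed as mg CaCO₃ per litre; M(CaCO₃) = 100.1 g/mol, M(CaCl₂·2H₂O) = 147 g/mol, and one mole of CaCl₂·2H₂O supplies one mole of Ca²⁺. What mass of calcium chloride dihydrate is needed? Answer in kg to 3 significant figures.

Volume: 57,700 US gal × 3.785 L/gal = 218,394 L.
Hardness to add: (222 − 170) = 52 mg/L as CaCO₃ × 218,394 L = 11,360 g as CaCO₃.
Moles of Ca²⁺ (1 mol Ca²⁺ ≡ 1 mol CaCO₃): 11,360 / 100.1 g/mol = 113.5 mol.
Mass of CaCl₂·2H₂O: 113.5 × 147 = 16,680 g.

16.7 kg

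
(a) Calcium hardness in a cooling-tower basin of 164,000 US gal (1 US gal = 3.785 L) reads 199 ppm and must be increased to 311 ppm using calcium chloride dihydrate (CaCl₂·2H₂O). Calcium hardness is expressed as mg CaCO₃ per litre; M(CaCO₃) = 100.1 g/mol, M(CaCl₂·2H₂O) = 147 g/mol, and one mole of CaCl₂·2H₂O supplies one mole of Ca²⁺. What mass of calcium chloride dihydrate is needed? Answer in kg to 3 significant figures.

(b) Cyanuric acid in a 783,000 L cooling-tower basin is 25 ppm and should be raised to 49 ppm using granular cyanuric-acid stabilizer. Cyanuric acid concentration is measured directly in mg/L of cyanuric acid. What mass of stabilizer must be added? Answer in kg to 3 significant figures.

(a) 102 kg; (b) 18.8 kg

(a) Volume: 164,000 US gal × 3.785 L/gal = 620,740 L.
(a) Hardness to add: (311 − 199) = 112 mg/L as CaCO₃ × 620,740 L = 69,520 g as CaCO₃.
(a) Moles of Ca²⁺ (1 mol Ca²⁺ ≡ 1 mol CaCO₃): 69,520 / 100.1 g/mol = 694.5 mol.
(a) Mass of CaCl₂·2H₂O: 694.5 × 147 = 102,100 g.

(b) CYA to add: (49 − 25) = 24 mg/L × 783,000 L = 18,790 g cyanuric acid.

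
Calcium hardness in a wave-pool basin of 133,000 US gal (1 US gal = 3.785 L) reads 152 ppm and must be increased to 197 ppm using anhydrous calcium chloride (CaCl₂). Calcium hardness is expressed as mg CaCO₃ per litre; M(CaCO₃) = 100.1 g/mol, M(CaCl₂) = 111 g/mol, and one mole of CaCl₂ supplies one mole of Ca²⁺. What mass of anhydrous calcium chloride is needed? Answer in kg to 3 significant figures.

Volume: 133,000 US gal × 3.785 L/gal = 503,405 L.
Hardness to add: (197 − 152) = 45 mg/L as CaCO₃ × 503,405 L = 22,650 g as CaCO₃.
Moles of Ca²⁺ (1 mol Ca²⁺ ≡ 1 mol CaCO₃): 22,650 / 100.1 g/mol = 226.3 mol.
Mass of CaCl₂: 226.3 × 111 = 25,120 g.

25.1 kg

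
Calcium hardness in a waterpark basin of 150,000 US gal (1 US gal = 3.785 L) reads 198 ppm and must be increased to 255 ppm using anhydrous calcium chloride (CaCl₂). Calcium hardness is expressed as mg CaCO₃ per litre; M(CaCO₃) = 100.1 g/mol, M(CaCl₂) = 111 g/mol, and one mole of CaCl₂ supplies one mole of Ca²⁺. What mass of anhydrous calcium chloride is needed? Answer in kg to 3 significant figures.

35.9 kg

Volume: 150,000 US gal × 3.785 L/gal = 567,750 L.
Hardness to add: (255 − 198) = 57 mg/L as CaCO₃ × 567,750 L = 32,360 g as CaCO₃.
Moles of Ca²⁺ (1 mol Ca²⁺ ≡ 1 mol CaCO₃): 32,360 / 100.1 g/mol = 323.3 mol.
Mass of CaCl₂: 323.3 × 111 = 35,890 g.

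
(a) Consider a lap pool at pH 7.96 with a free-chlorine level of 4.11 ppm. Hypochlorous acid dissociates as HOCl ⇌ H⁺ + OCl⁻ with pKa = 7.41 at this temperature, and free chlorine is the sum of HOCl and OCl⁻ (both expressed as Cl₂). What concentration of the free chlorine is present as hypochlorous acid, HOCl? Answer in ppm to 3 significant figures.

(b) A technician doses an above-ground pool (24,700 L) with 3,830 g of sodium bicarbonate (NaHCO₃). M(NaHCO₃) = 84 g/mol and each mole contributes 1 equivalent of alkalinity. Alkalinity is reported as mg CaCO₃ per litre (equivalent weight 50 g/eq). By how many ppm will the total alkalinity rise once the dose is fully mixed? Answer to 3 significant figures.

(a) [OCl⁻]/[HOCl] = 10^(pH − pKa) = 10^(7.96 − 7.41) = 10^0.55 = 3.548.
(a) Fraction as HOCl = 1 / (1 + 3.548) = 0.2199.
(a) HOCl = 0.2199 × 4.11 ppm = 0.9037 ppm.

(b) Moles of NaHCO₃: 3,830 g ÷ 84 g/mol = 45.6 mol → 45.6 eq of alkalinity.
(b) As CaCO₃: 45.6 eq × 50 g/eq = 2280 g.
(b) Rise: 2280 g / 24,700 L × 1000 = 92.3 mg/L.

(a) 0.904 ppm; (b) 92.3 ppm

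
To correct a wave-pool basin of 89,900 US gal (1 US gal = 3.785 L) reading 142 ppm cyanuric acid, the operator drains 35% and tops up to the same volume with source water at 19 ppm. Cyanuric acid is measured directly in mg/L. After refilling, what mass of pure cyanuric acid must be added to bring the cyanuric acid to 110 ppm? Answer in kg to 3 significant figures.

3.76 kg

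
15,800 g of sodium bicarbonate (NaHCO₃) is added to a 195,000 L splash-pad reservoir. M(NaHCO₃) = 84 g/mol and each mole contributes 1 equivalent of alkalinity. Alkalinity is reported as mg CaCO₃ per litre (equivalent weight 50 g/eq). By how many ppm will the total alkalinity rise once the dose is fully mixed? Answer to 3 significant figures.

48.2 ppm

Moles of NaHCO₃: 15,800 g ÷ 84 g/mol = 188.1 mol → 188.1 eq of alkalinity.
As CaCO₃: 188.1 eq × 50 g/eq = 9405 g.
Rise: 9405 g / 195,000 L × 1000 = 48.23 mg/L.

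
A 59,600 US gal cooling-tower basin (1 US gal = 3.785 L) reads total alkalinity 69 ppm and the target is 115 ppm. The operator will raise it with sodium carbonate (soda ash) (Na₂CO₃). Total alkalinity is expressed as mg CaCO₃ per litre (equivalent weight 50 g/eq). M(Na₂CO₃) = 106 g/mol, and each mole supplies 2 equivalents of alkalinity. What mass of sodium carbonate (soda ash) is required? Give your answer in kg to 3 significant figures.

Volume: 59,600 US gal × 3.785 L/gal = 225,586 L.
Alkalinity to add: (115 − 69) = 46 mg/L as CaCO₃ × 225,586 L = 10,380 g as CaCO₃.
Equivalents: 10,380 g ÷ 50 g/eq = 207.5 eq.
Each mole of Na₂CO₃ supplies 2 eq, so 207.5 / 2 = 103.8 mol.
Mass: 103.8 mol × 106 g/mol = 11,000 g.

11.0 kg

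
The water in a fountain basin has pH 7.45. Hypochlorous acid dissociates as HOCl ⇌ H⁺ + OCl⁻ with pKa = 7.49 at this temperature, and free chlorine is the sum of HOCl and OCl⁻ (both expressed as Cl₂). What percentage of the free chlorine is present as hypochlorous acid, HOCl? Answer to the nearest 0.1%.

[OCl⁻]/[HOCl] = 10^(pH − pKa) = 10^(7.45 − 7.49) = 10^-0.04 = 0.912.
Fraction as HOCl = 1 / (1 + 0.912) = 0.523.

52.3%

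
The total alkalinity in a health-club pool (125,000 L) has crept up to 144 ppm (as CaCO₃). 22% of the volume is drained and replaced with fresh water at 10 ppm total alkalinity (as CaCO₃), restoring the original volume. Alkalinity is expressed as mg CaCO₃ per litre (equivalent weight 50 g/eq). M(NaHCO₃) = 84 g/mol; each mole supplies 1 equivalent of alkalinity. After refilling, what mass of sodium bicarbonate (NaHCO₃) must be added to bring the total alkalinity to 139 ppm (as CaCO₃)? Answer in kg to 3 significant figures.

5.14 kg

After draining 22% and refilling: 144 × 0.78 + 10 × 0.22 = 114.52 ppm.
Deficit to target: 139 − 114.52 = 24.48 mg/L.
As CaCO₃: 24.48 mg/L × 125,000 L = 3060 g; ÷ 50 g/eq ÷ 1 = 61.2 mol NaHCO₃.
Mass: 61.2 × 84 = 5141 g.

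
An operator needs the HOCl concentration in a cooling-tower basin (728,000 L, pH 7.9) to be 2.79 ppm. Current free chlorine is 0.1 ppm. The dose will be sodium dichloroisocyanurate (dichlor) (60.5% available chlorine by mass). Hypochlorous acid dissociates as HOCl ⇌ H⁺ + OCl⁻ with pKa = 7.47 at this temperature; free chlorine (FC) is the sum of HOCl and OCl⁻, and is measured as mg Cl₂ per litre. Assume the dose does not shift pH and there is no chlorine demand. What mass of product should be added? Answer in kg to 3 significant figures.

12.3 kg

[OCl⁻]/[HOCl] = 10^(pH − pKa) = 10^(7.9 − 7.47) = 2.692; fraction as HOCl = 1/(1 + 2.692) = 0.2709.
Free chlorine required for 2.79 ppm HOCl: 2.79 / 0.2709 = 10.3 ppm.
FC to add: 10.3 − 0.1 = 10.2 mg/L as Cl₂.
Cl₂ equivalent: 10.2 mg/L × 728,000 L = 7425 g.
Product at 60.5% available Cl: 7425 / 0.605 = 12,270 g.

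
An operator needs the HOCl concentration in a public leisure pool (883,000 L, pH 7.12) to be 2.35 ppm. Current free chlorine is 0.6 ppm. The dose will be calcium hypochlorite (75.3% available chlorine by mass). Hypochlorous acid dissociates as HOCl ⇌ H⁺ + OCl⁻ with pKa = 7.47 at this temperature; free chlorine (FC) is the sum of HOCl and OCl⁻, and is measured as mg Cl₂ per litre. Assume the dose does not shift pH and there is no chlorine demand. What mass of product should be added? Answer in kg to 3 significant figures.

3.28 kg

[OCl⁻]/[HOCl] = 10^(pH − pKa) = 10^(7.12 − 7.47) = 0.4467; fraction as HOCl = 1/(1 + 0.4467) = 0.6912.
Free chlorine required for 2.35 ppm HOCl: 2.35 / 0.6912 = 3.4 ppm.
FC to add: 3.4 − 0.6 = 2.8 mg/L as Cl₂.
Cl₂ equivalent: 2.8 mg/L × 883,000 L = 2472 g.
Product at 75.3% available Cl: 2472 / 0.753 = 3283 g.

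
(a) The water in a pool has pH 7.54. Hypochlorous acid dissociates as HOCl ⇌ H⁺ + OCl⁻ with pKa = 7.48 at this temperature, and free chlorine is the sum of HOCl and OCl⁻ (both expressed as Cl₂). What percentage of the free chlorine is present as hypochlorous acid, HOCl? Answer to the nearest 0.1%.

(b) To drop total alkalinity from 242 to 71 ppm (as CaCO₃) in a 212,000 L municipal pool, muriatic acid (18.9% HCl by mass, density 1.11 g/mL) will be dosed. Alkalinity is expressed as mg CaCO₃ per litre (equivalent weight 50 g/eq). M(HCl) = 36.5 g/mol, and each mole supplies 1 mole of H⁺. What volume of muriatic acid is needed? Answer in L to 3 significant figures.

(a) 46.6%; (b) 126 L

(a) [OCl⁻]/[HOCl] = 10^(pH − pKa) = 10^(7.54 − 7.48) = 10^0.06 = 1.148.
(a) Fraction as HOCl = 1 / (1 + 1.148) = 0.4655.

(b) Alkalinity to neutralize: (242 − 71) = 171 mg/L as CaCO₃ × 212,000 L = 36,250 g as CaCO₃.
(b) Equivalents of H⁺ required: 36,250 ÷ 50 g/eq = 725 eq = 725 mol HCl.
(b) Mass of HCl: 725 × 36.5 = 26,460 g.
(b) Mass of 18.9% solution: 26,460 / 0.189 = 140,000 g.
(b) Volume: 140,000 g ÷ 1.11 g/mL = 126,100 mL.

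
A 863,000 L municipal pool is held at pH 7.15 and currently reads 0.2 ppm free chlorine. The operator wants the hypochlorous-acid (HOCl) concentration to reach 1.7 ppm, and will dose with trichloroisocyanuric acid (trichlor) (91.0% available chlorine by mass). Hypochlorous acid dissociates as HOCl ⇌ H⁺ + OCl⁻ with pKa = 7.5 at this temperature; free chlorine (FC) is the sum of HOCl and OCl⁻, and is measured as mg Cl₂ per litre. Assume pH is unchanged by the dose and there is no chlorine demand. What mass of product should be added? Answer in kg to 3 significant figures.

2.14 kg

[OCl⁻]/[HOCl] = 10^(pH − pKa) = 10^(7.15 − 7.5) = 0.4467; fraction as HOCl = 1/(1 + 0.4467) = 0.6912.
Free chlorine required for 1.7 ppm HOCl: 1.7 / 0.6912 = 2.459 ppm.
FC to add: 2.459 − 0.2 = 2.259 mg/L as Cl₂.
Cl₂ equivalent: 2.259 mg/L × 863,000 L = 1950 g.
Product at 91.0% available Cl: 1950 / 0.91 = 2143 g.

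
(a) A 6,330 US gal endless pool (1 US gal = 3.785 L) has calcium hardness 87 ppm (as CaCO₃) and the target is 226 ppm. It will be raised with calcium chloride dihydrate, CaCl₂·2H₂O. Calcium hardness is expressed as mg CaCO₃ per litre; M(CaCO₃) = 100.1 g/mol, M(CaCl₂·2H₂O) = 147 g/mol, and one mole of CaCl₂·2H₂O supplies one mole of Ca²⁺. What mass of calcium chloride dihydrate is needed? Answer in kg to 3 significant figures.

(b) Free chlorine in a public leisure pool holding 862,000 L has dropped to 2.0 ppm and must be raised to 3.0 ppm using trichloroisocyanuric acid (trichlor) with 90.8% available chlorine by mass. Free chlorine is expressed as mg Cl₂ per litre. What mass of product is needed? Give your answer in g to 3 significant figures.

(a) Volume: 6,330 US gal × 3.785 L/gal = 23,959 L.
(a) Hardness to add: (226 − 87) = 139 mg/L as CaCO₃ × 23,959 L = 3330 g as CaCO₃.
(a) Moles of Ca²⁺ (1 mol Ca²⁺ ≡ 1 mol CaCO₃): 3330 / 100.1 g/mol = 33.27 mol.
(a) Mass of CaCl₂·2H₂O: 33.27 × 147 = 4891 g.

(b) Chlorine deficit: 3.0 − 2.0 = 1 ppm = 1 mg/L as Cl₂.
(b) Cl₂ equivalent needed: 1 mg/L × 862,000 L = 862,000 mg = 862 g.
(b) Product at 90.8% available chlorine: 862 / 0.908 = 949.3 g.

(a) 4.89 kg; (b) 949 g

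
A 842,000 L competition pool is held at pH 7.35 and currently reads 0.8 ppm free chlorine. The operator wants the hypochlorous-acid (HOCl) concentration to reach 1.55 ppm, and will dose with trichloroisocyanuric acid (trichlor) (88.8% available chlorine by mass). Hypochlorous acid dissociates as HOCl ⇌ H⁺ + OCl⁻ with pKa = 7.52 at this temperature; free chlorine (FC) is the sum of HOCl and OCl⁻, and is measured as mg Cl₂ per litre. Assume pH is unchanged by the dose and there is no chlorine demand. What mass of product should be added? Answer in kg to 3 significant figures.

1.70 kg

[OCl⁻]/[HOCl] = 10^(pH − pKa) = 10^(7.35 − 7.52) = 0.6761; fraction as HOCl = 1/(1 + 0.6761) = 0.5966.
Free chlorine required for 1.55 ppm HOCl: 1.55 / 0.5966 = 2.598 ppm.
FC to add: 2.598 − 0.8 = 1.798 mg/L as Cl₂.
Cl₂ equivalent: 1.798 mg/L × 842,000 L = 1514 g.
Product at 88.8% available Cl: 1514 / 0.888 = 1705 g.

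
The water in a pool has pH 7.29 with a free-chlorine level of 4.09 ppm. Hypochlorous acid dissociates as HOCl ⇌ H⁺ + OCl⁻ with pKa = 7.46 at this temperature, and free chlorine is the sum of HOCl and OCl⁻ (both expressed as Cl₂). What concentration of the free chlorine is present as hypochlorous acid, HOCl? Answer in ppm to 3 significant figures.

[OCl⁻]/[HOCl] = 10^(pH − pKa) = 10^(7.29 − 7.46) = 10^-0.17 = 0.6761.
Fraction as HOCl = 1 / (1 + 0.6761) = 0.5966.
HOCl = 0.5966 × 4.09 ppm = 2.44 ppm.

2.44 ppm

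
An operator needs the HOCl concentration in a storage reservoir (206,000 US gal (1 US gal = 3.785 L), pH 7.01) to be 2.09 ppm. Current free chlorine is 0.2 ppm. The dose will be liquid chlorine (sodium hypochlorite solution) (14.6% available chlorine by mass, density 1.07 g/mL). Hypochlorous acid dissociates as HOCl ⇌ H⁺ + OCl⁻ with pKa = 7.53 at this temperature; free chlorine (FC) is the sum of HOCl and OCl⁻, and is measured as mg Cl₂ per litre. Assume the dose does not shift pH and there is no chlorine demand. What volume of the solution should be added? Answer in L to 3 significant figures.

12.6 L

Volume: 206,000 US gal × 3.785 L/gal = 779,710 L.
[OCl⁻]/[HOCl] = 10^(pH − pKa) = 10^(7.01 − 7.53) = 0.302; fraction as HOCl = 1/(1 + 0.302) = 0.7681.
Free chlorine required for 2.09 ppm HOCl: 2.09 / 0.7681 = 2.721 ppm.
FC to add: 2.721 − 0.2 = 2.521 mg/L as Cl₂.
Cl₂ equivalent: 2.521 mg/L × 779,710 L = 1966 g.
Product at 14.6% available Cl: 1966 / 0.146 = 13,460 g.
Volume: 13,460 g ÷ 1.07 g/mL = 12,580 mL.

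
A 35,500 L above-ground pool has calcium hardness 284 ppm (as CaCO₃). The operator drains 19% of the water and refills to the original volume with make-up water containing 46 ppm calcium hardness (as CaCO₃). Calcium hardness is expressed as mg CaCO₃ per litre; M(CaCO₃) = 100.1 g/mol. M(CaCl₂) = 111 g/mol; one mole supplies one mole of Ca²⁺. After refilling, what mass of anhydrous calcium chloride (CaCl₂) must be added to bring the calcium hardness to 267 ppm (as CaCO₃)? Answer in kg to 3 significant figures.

After draining 19% and refilling: 284 × 0.81 + 46 × 0.19 = 238.78 ppm.
Deficit to target: 267 − 238.78 = 28.22 mg/L.
As CaCO₃: 28.22 mg/L × 35,500 L = 1002 g; ÷ 100.1 = 10.01 mol Ca²⁺.
Mass: 10.01 × 111 = 1111 g.

1.11 kg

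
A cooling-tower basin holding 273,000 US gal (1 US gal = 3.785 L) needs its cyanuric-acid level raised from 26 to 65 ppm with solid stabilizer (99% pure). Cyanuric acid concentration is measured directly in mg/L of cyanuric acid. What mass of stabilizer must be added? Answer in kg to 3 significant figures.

40.7 kg

Volume: 273,000 US gal × 3.785 L/gal = 1,033,305 L.
CYA to add: (65 − 26) = 39 mg/L × 1,033,305 L = 40,300 g cyanuric acid.
At 99% purity: 40,300 / 0.99 = 40,710 g product.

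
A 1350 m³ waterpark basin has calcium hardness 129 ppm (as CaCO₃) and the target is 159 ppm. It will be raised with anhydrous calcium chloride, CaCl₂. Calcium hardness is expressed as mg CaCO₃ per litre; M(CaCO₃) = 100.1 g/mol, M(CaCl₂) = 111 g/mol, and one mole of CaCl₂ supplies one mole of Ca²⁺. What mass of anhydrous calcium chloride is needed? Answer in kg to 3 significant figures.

Volume: 1350 m³ = 1,350,000 L.
Hardness to add: (159 − 129) = 30 mg/L as CaCO₃ × 1,350,000 L = 40,500 g as CaCO₃.
Moles of Ca²⁺ (1 mol Ca²⁺ ≡ 1 mol CaCO₃): 40,500 / 100.1 g/mol = 404.6 mol.
Mass of CaCl₂: 404.6 × 111 = 44,910 g.

44.9 kg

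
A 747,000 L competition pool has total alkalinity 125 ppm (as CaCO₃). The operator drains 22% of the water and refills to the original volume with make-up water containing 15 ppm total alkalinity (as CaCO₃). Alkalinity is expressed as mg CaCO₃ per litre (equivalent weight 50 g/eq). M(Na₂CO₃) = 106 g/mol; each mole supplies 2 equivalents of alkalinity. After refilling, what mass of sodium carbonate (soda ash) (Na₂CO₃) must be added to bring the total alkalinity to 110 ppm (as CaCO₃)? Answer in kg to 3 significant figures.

After draining 22% and refilling: 125 × 0.78 + 15 × 0.22 = 100.8 ppm.
Deficit to target: 110 − 100.8 = 9.2 mg/L.
As CaCO₃: 9.2 mg/L × 747,000 L = 6872 g; ÷ 50 g/eq ÷ 2 = 68.72 mol Na₂CO₃.
Mass: 68.72 × 106 = 7285 g.

7.28 kg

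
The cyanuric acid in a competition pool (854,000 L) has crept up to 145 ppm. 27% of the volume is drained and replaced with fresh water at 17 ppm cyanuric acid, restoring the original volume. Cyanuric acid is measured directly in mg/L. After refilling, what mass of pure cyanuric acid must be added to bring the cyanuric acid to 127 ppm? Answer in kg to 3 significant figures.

14.1 kg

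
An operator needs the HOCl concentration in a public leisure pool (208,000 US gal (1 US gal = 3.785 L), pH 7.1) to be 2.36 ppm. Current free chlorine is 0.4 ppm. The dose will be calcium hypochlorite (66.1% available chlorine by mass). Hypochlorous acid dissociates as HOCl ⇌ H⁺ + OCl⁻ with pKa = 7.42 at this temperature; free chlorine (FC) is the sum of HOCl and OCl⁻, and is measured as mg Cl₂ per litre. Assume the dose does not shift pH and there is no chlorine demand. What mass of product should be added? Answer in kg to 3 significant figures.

Volume: 208,000 US gal × 3.785 L/gal = 787,280 L.
[OCl⁻]/[HOCl] = 10^(pH − pKa) = 10^(7.1 − 7.42) = 0.4786; fraction as HOCl = 1/(1 + 0.4786) = 0.6763.
Free chlorine required for 2.36 ppm HOCl: 2.36 / 0.6763 = 3.49 ppm.
FC to add: 3.49 − 0.4 = 3.09 mg/L as Cl₂.
Cl₂ equivalent: 3.09 mg/L × 787,280 L = 2432 g.
Product at 66.1% available Cl: 2432 / 0.661 = 3680 g.

3.68 kg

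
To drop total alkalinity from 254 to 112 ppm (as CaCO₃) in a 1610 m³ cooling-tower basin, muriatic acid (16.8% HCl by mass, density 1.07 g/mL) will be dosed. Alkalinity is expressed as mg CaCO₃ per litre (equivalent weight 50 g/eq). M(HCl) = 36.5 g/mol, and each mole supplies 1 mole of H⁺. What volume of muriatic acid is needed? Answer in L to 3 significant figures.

928 L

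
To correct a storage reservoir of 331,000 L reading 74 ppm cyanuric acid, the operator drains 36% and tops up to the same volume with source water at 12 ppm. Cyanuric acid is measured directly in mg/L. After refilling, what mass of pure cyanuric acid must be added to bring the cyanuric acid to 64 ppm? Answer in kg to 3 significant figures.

After draining 36% and refilling: 74 × 0.64 + 12 × 0.36 = 51.68 ppm.
Deficit to target: 64 − 51.68 = 12.32 mg/L.
Mass: 12.32 mg/L × 331,000 L = 4078 g cyanuric acid.

4.08 kg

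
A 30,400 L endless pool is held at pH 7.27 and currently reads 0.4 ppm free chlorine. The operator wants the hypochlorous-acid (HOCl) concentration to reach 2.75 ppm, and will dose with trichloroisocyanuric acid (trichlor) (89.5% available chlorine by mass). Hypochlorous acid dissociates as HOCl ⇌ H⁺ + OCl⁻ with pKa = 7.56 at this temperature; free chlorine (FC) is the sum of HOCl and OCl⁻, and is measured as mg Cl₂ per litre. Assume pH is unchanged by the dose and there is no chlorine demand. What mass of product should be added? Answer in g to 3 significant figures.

128 g

[OCl⁻]/[HOCl] = 10^(pH − pKa) = 10^(7.27 − 7.56) = 0.5129; fraction as HOCl = 1/(1 + 0.5129) = 0.661.
Free chlorine required for 2.75 ppm HOCl: 2.75 / 0.661 = 4.16 ppm.
FC to add: 4.16 − 0.4 = 3.76 mg/L as Cl₂.
Cl₂ equivalent: 3.76 mg/L × 30,400 L = 114.3 g.
Product at 89.5% available Cl: 114.3 / 0.895 = 127.7 g.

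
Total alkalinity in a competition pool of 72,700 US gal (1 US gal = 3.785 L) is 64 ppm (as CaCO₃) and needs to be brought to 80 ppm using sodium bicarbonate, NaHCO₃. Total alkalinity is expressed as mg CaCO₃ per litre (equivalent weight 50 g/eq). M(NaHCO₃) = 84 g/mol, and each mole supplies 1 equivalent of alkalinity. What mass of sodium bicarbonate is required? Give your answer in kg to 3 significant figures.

Volume: 72,700 US gal × 3.785 L/gal = 275,170 L.
Alkalinity to add: (80 − 64) = 16 mg/L as CaCO₃ × 275,170 L = 4403 g as CaCO₃.
Equivalents: 4403 g ÷ 50 g/eq = 88.05 eq.
NaHCO₃ supplies 1 eq per mole → 88.05 mol.
Mass: 88.05 mol × 84 g/mol = 7397 g.

7.40 kg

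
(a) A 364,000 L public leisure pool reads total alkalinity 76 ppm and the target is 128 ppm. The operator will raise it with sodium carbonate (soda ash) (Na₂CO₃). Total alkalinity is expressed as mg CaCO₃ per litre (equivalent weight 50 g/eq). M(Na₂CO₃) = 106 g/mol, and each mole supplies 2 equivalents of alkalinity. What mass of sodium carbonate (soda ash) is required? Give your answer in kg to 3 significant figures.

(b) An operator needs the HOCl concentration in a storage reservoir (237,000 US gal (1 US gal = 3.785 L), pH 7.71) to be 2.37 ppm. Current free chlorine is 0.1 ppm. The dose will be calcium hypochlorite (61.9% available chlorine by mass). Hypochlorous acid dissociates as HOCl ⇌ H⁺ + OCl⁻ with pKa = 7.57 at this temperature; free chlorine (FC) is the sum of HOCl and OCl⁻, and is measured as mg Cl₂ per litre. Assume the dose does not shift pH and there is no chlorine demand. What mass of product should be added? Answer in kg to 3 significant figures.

(a) 20.1 kg; (b) 8.03 kg

(a) Alkalinity to add: (128 − 76) = 52 mg/L as CaCO₃ × 364,000 L = 18,930 g as CaCO₃.
(a) Equivalents: 18,930 g ÷ 50 g/eq = 378.6 eq.
(a) Each mole of Na₂CO₃ supplies 2 eq, so 378.6 / 2 = 189.3 mol.
(a) Mass: 189.3 mol × 106 g/mol = 20,060 g.

(b) Volume: 237,000 US gal × 3.785 L/gal = 897,045 L.
(b) [OCl⁻]/[HOCl] = 10^(pH − pKa) = 10^(7.71 − 7.57) = 1.38; fraction as HOCl = 1/(1 + 1.38) = 0.4201.
(b) Free chlorine required for 2.37 ppm HOCl: 2.37 / 0.4201 = 5.642 ppm.
(b) FC to add: 5.642 − 0.1 = 5.542 mg/L as Cl₂.
(b) Cl₂ equivalent: 5.542 mg/L × 897,045 L = 4971 g.
(b) Product at 61.9% available Cl: 4971 / 0.619 = 8031 g.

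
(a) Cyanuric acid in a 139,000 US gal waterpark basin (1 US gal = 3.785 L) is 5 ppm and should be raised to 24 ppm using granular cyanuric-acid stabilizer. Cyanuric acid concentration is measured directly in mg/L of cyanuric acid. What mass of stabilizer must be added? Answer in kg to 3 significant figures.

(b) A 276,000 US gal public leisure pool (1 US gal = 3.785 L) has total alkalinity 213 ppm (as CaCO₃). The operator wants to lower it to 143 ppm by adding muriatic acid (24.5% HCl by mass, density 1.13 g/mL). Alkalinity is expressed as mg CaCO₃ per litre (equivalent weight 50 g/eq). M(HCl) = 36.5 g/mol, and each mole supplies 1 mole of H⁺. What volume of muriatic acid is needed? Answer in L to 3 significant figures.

(a) Volume: 139,000 US gal × 3.785 L/gal = 526,115 L.
(a) CYA to add: (24 − 5) = 19 mg/L × 526,115 L = 9996 g cyanuric acid.

(b) Volume: 276,000 US gal × 3.785 L/gal = 1,044,660 L.
(b) Alkalinity to neutralize: (213 − 143) = 70 mg/L as CaCO₃ × 1,044,660 L = 73,130 g as CaCO₃.
(b) Equivalents of H⁺ required: 73,130 ÷ 50 g/eq = 1463 eq = 1463 mol HCl.
(b) Mass of HCl: 1463 × 36.5 = 53,380 g.
(b) Mass of 24.5% solution: 53,380 / 0.245 = 217,900 g.
(b) Volume: 217,900 g ÷ 1.13 g/mL = 192,800 mL.

(a) 10.0 kg; (b) 193 L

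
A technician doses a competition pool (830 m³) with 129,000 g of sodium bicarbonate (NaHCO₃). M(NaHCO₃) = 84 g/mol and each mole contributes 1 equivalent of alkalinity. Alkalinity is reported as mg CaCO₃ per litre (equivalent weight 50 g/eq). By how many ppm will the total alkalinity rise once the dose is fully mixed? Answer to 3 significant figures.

92.5 ppm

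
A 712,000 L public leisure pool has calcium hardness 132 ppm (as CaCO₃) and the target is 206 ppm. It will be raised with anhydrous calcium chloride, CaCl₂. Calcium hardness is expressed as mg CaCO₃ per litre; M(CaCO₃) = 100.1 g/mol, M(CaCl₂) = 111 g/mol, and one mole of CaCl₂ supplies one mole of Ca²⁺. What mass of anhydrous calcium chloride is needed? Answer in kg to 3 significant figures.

58.4 kg

Hardness to add: (206 − 132) = 74 mg/L as CaCO₃ × 712,000 L = 52,690 g as CaCO₃.
Moles of Ca²⁺ (1 mol Ca²⁺ ≡ 1 mol CaCO₃): 52,690 / 100.1 g/mol = 526.4 mol.
Mass of CaCl₂: 526.4 × 111 = 58,430 g.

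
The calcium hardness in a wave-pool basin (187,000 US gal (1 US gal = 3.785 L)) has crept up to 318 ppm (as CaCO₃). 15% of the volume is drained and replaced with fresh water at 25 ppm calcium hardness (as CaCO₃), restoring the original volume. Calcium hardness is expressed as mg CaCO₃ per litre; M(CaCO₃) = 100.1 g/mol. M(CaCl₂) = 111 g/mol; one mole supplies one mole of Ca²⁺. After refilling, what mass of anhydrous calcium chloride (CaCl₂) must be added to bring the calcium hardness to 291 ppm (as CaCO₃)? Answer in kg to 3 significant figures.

Volume: 187,000 US gal × 3.785 L/gal = 707,795 L.
After draining 15% and refilling: 318 × 0.85 + 25 × 0.15 = 274.05 ppm.
Deficit to target: 291 − 274.05 = 16.95 mg/L.
As CaCO₃: 16.95 mg/L × 707,795 L = 12,000 g; ÷ 100.1 = 119.9 mol Ca²⁺.
Mass: 119.9 × 111 = 13,300 g.

13.3 kg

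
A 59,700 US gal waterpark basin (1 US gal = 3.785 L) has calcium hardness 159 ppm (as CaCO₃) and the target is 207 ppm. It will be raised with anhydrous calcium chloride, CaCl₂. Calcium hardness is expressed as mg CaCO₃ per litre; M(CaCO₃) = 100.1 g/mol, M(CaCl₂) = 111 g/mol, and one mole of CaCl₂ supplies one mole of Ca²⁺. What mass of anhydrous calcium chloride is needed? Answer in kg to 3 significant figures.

Volume: 59,700 US gal × 3.785 L/gal = 225,964 L.
Hardness to add: (207 − 159) = 48 mg/L as CaCO₃ × 225,964 L = 10,850 g as CaCO₃.
Moles of Ca²⁺ (1 mol Ca²⁺ ≡ 1 mol CaCO₃): 10,850 / 100.1 g/mol = 108.4 mol.
Mass of CaCl₂: 108.4 × 111 = 12,030 g.

12.0 kg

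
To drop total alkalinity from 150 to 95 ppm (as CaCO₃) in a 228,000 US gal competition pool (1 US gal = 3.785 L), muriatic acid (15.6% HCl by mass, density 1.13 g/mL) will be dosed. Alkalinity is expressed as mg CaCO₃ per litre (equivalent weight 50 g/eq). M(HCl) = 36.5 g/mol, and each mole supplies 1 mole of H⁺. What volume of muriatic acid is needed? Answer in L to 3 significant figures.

Volume: 228,000 US gal × 3.785 L/gal = 862,980 L.
Alkalinity to neutralize: (150 − 95) = 55 mg/L as CaCO₃ × 862,980 L = 47,460 g as CaCO₃.
Equivalents of H⁺ required: 47,460 ÷ 50 g/eq = 949.3 eq = 949.3 mol HCl.
Mass of HCl: 949.3 × 36.5 = 34,650 g.
Mass of 15.6% solution: 34,650 / 0.156 = 222,100 g.
Volume: 222,100 g ÷ 1.13 g/mL = 196,600 mL.

197 L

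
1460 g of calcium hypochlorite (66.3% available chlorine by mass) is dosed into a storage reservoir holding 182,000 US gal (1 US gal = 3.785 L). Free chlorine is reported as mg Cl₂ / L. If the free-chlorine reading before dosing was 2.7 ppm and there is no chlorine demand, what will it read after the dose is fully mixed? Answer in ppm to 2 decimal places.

Volume: 182,000 US gal × 3.785 L/gal = 688,870 L.
Available chlorine delivered: 1460 g × 0.663 = 968 g as Cl₂.
Concentration rise: 968 g / 688,870 L = 1.405 mg/L = 1.41 ppm.
Final FC: 2.7 + 1.41 = 4.11 ppm.

4.11 ppm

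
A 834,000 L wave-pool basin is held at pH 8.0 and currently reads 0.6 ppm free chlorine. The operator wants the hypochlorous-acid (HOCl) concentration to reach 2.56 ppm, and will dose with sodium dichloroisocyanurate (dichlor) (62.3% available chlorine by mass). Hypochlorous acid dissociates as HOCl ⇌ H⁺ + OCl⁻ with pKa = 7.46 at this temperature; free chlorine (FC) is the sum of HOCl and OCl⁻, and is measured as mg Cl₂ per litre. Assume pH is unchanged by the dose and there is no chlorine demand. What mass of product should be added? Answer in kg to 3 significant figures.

[OCl⁻]/[HOCl] = 10^(pH − pKa) = 10^(8.0 − 7.46) = 3.467; fraction as HOCl = 1/(1 + 3.467) = 0.2238.
Free chlorine required for 2.56 ppm HOCl: 2.56 / 0.2238 = 11.44 ppm.
FC to add: 11.44 − 0.6 = 10.84 mg/L as Cl₂.
Cl₂ equivalent: 10.84 mg/L × 834,000 L = 9038 g.
Product at 62.3% available Cl: 9038 / 0.623 = 14,510 g.

14.5 kg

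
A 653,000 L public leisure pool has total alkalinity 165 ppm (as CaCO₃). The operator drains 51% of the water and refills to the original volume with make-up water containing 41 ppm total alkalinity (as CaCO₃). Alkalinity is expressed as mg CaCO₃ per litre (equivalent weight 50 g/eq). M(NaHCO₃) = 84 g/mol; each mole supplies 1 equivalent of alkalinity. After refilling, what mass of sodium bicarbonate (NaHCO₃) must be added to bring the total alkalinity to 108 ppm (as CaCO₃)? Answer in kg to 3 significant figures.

After draining 51% and refilling: 165 × 0.49 + 41 × 0.51 = 101.76 ppm.
Deficit to target: 108 − 101.76 = 6.24 mg/L.
As CaCO₃: 6.24 mg/L × 653,000 L = 4075 g; ÷ 50 g/eq ÷ 1 = 81.49 mol NaHCO₃.
Mass: 81.49 × 84 = 6846 g.

6.85 kg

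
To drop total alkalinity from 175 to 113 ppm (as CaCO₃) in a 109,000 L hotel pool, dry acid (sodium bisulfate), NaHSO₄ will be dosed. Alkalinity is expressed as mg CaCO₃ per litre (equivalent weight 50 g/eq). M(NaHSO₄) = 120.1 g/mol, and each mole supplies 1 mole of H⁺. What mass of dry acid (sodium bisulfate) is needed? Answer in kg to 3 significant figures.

Alkalinity to neutralize: (175 − 113) = 62 mg/L as CaCO₃ × 109,000 L = 6758 g as CaCO₃.
Equivalents of H⁺ required: 6758 ÷ 50 g/eq = 135.2 eq = 135.2 mol NaHSO₄.
Mass of NaHSO₄: 135.2 × 120.1 = 16,230 g.

16.2 kg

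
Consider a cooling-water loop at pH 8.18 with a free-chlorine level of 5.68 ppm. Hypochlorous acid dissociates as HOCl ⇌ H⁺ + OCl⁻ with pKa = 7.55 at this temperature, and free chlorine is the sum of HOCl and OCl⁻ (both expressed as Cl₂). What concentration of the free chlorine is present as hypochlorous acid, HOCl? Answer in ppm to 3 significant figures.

1.08 ppm

[OCl⁻]/[HOCl] = 10^(pH − pKa) = 10^(8.18 − 7.55) = 10^0.63 = 4.266.
Fraction as HOCl = 1 / (1 + 4.266) = 0.1899.
HOCl = 0.1899 × 5.68 ppm = 1.079 ppm.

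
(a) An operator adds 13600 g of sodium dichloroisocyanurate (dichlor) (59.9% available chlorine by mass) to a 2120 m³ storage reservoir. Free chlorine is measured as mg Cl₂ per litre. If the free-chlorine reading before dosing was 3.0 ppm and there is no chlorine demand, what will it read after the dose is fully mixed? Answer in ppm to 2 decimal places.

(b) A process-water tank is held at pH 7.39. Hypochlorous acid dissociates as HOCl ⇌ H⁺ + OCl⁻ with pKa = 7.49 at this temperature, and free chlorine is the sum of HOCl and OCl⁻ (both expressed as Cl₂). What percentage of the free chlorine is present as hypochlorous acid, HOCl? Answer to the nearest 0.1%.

(a) Volume: 2120 m³ = 2,120,000 L.
(a) Available chlorine delivered: 13,600 g × 0.599 = 8146 g as Cl₂.
(a) Concentration rise: 8146 g / 2,120,000 L = 3.843 mg/L = 3.84 ppm.
(a) Final FC: 3.0 + 3.84 = 6.84 ppm.

(b) [OCl⁻]/[HOCl] = 10^(pH − pKa) = 10^(7.39 − 7.49) = 10^-0.10 = 0.7943.
(b) Fraction as HOCl = 1 / (1 + 0.7943) = 0.5573.

(a) 6.84 ppm; (b) 55.7%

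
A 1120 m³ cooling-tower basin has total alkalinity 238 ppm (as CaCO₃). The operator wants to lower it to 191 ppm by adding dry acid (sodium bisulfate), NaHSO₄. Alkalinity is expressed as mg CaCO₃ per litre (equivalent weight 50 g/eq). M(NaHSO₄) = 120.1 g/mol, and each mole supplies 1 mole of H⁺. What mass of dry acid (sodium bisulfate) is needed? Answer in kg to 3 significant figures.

Volume: 1120 m³ = 1,120,000 L.
Alkalinity to neutralize: (238 − 191) = 47 mg/L as CaCO₃ × 1,120,000 L = 52,640 g as CaCO₃.
Equivalents of H⁺ required: 52,640 ÷ 50 g/eq = 1053 eq = 1053 mol NaHSO₄.
Mass of NaHSO₄: 1053 × 120.1 = 126,400 g.

126 kg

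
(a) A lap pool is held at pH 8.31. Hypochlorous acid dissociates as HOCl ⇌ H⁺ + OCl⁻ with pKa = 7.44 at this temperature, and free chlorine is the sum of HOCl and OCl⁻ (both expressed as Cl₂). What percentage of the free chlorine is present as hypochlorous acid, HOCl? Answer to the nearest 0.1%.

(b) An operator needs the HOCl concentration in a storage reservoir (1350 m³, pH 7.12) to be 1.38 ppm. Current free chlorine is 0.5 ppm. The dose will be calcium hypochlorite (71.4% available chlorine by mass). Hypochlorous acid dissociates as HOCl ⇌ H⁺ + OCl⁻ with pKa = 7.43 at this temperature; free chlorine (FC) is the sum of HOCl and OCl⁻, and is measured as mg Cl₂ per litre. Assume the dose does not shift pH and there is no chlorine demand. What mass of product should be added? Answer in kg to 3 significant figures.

(a) [OCl⁻]/[HOCl] = 10^(pH − pKa) = 10^(8.31 − 7.44) = 10^0.87 = 7.413.
(a) Fraction as HOCl = 1 / (1 + 7.413) = 0.1189.

(b) Volume: 1350 m³ = 1,350,000 L.
(b) [OCl⁻]/[HOCl] = 10^(pH − pKa) = 10^(7.12 − 7.43) = 0.4898; fraction as HOCl = 1/(1 + 0.4898) = 0.6712.
(b) Free chlorine required for 1.38 ppm HOCl: 1.38 / 0.6712 = 2.056 ppm.
(b) FC to add: 2.056 − 0.5 = 1.556 mg/L as Cl₂.
(b) Cl₂ equivalent: 1.556 mg/L × 1,350,000 L = 2100 g.
(b) Product at 71.4% available Cl: 2100 / 0.714 = 2942 g.

(a) 11.9%; (b) 2.94 kg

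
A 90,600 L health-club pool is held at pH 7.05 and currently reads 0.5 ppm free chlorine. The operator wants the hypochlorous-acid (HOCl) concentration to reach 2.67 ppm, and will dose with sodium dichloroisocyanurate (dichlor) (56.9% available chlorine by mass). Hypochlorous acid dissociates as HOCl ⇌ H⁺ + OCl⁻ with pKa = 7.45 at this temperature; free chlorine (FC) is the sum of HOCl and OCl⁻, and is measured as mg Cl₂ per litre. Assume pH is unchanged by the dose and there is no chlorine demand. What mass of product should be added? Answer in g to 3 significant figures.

515 g

[OCl⁻]/[HOCl] = 10^(pH − pKa) = 10^(7.05 − 7.45) = 0.3981; fraction as HOCl = 1/(1 + 0.3981) = 0.7153.
Free chlorine required for 2.67 ppm HOCl: 2.67 / 0.7153 = 3.733 ppm.
FC to add: 3.733 − 0.5 = 3.233 mg/L as Cl₂.
Cl₂ equivalent: 3.233 mg/L × 90,600 L = 292.9 g.
Product at 56.9% available Cl: 292.9 / 0.569 = 514.8 g.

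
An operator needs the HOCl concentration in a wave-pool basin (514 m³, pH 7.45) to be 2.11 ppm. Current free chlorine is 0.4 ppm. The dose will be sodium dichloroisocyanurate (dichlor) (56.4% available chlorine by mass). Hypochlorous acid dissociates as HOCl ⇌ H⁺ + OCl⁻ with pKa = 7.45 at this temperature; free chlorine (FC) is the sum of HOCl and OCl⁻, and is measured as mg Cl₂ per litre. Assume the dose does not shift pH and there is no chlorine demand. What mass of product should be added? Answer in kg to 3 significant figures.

3.48 kg

Volume: 514 m³ = 514,000 L.
[OCl⁻]/[HOCl] = 10^(pH − pKa) = 10^(7.45 − 7.45) = 1; fraction as HOCl = 1/(1 + 1) = 0.5.
Free chlorine required for 2.11 ppm HOCl: 2.11 / 0.5 = 4.22 ppm.
FC to add: 4.22 − 0.4 = 3.82 mg/L as Cl₂.
Cl₂ equivalent: 3.82 mg/L × 514,000 L = 1963 g.
Product at 56.4% available Cl: 1963 / 0.564 = 3481 g.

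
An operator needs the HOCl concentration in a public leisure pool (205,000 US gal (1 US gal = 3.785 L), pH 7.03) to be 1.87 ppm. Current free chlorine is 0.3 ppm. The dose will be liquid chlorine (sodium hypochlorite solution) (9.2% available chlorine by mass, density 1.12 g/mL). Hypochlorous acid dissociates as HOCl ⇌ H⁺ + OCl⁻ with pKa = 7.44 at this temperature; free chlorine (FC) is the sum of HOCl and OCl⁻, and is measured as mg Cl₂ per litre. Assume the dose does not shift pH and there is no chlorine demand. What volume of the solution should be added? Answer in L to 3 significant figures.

17.3 L

Volume: 205,000 US gal × 3.785 L/gal = 775,925 L.
[OCl⁻]/[HOCl] = 10^(pH − pKa) = 10^(7.03 − 7.44) = 0.389; fraction as HOCl = 1/(1 + 0.389) = 0.7199.
Free chlorine required for 1.87 ppm HOCl: 1.87 / 0.7199 = 2.598 ppm.
FC to add: 2.598 − 0.3 = 2.298 mg/L as Cl₂.
Cl₂ equivalent: 2.298 mg/L × 775,925 L = 1783 g.
Product at 9.2% available Cl: 1783 / 0.092 = 19,380 g.
Volume: 19,380 g ÷ 1.12 g/mL = 17,300 mL.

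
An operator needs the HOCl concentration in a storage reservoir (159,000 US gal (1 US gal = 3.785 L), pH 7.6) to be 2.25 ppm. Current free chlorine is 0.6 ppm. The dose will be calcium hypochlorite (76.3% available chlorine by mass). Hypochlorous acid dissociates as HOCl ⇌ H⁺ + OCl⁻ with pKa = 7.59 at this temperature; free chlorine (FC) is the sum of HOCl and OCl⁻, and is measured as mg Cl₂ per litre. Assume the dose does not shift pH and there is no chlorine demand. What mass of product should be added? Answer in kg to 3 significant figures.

Volume: 159,000 US gal × 3.785 L/gal = 601,815 L.
[OCl⁻]/[HOCl] = 10^(pH − pKa) = 10^(7.6 − 7.59) = 1.023; fraction as HOCl = 1/(1 + 1.023) = 0.4942.
Free chlorine required for 2.25 ppm HOCl: 2.25 / 0.4942 = 4.552 ppm.
FC to add: 4.552 − 0.6 = 3.952 mg/L as Cl₂.
Cl₂ equivalent: 3.952 mg/L × 601,815 L = 2379 g.
Product at 76.3% available Cl: 2379 / 0.763 = 3117 g.

3.12 kg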